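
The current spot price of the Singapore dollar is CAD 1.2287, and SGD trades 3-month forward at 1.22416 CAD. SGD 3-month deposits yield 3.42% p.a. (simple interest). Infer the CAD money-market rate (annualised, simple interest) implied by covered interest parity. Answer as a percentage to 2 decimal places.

1.93%

T = 3/12 years.
F/S = 1.22416/1.2287 = 0.9963050 = (growth of CAD) / (growth of SGD).
SGD growth factor: 1 + 0.0342×3/12 = 1.008550.
Hence g_CAD = 1.0048234.
r = (1.0048234 − 1)/(3/12) = 0.019294 → 1.93%.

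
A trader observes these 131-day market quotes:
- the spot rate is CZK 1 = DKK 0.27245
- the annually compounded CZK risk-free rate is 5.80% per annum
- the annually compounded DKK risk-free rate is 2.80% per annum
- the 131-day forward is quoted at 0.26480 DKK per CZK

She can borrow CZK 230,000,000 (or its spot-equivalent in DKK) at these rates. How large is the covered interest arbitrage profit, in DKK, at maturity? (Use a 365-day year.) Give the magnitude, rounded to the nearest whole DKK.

T = 131/365 years.
Keep in CZK, deliver into the forward: 230,000,000·1.0204412516·0.26480 = DKK 62,148,953.99.
Swap to DKK now, deposit: 230,000,000·0.27245·1.0099604755 = DKK 63,287,658.26.
The quoted forward undervalues CZK, so borrow CZK, convert to DKK at spot, deposit the DKK at 2.80%, and buy CZK forward at 0.26480 to cover the loan.
Arbitrage profit = |62,148,953.99 − 63,287,658.26| = DKK 1,138,704.

DKK 1,138,704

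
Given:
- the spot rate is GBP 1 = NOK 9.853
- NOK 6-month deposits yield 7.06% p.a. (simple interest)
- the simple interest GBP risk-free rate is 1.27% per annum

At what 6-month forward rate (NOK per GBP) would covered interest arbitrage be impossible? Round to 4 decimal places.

T = 6/12 years.
NOK accumulates by 1 + 0.0706×6/12 = 1.035300.
GBP accumulates by 1 + 0.0127×6/12 = 1.006350.
CIP: F = S · (grow NOK)/(grow GBP) = 9.853 × 1.035300/1.006350 = 10.136444 NOK per GBP.

10.1364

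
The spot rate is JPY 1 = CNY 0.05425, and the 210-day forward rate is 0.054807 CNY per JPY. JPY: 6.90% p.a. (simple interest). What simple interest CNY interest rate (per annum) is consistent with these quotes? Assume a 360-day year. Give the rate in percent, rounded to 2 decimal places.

T = 210/360 years.
CIP gives F = S · g_CNY/g_JPY, so g_CNY/g_JPY = 0.054807/0.05425 = 1.0102673.
JPY growth factor: 1 + 0.0690×210/360 = 1.040250.
Hence g_CNY = 1.0509306.
(1.0509306 − 1)/T = 0.087310, i.e. 8.73%.

8.73%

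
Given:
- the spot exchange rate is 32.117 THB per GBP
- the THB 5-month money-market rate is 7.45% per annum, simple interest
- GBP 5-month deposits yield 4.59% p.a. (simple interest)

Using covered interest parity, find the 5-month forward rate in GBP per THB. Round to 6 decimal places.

T = 5/12 years.
Growth of 1 THB over T: 1 + 0.0745×5/12 = 1.0310417.
Growth of 1 GBP over T: 1 + 0.0459×5/12 = 1.019125.
So F = 32.117 × 1.0310417 / 1.019125 = 32.49255 (THB/GBP).
Invert for GBP per THB: 1 / 32.49255 = 0.030776.

0.030776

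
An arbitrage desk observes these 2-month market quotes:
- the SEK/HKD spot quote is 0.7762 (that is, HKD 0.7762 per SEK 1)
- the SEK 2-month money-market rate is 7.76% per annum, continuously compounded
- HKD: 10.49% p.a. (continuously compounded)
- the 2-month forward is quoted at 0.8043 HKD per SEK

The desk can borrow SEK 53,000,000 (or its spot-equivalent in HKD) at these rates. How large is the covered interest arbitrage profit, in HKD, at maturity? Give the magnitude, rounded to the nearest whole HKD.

HKD 1,318,637

T = 2/12 years.
Keep in SEK, deliver into the forward: 53,000,000·1.0130173306·0.8043 = HKD 43,182,801.47.
Swap to HKD now, deposit: 53,000,000·0.7762·1.0176370614 = HKD 41,864,164.01.
The quoted forward overvalues SEK, so borrow HKD, buy SEK at spot, deposit the SEK at 7.76%, and sell the proceeds forward at 0.8043.
Arbitrage profit = |43,182,801.47 − 41,864,164.01| = HKD 1,318,637.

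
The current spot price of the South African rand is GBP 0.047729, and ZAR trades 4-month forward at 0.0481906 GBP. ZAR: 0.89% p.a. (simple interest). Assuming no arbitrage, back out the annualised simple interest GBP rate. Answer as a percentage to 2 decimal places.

3.80%

T = 4/12 years.
F/S = 0.0481906/0.047729 = 1.0096713 = (growth of GBP) / (growth of ZAR).
The ZAR side grows by 1 + 0.0089×4/12 = 1.0029667.
That pins the GBP growth at 1.0126667.
r = (1.0126667 − 1)/(4/12) = 0.038000 → 3.80%.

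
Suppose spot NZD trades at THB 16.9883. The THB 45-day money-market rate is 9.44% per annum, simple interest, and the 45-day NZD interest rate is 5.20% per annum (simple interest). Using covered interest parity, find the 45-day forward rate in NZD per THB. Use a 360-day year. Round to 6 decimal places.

0.058556

T = 45/360 years.
THB growth factor: 1 + 0.0944×45/360 = 1.011800.
Growth of 1 NZD over T: 1 + 0.0520×45/360 = 1.006500.
Forward (THB per NZD) = 16.9883 × 1.011800 / 1.006500 = 17.07776.
Quoted the other way: 1/17.07776 = 0.058556 NZD per THB.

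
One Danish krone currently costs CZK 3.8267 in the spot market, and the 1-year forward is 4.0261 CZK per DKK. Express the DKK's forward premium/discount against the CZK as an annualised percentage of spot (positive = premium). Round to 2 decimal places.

+5.21%

T = 1 year.
DKK trades forward at +5.21076% vs spot over the period.
×(1/T) gives 5.21% p.a.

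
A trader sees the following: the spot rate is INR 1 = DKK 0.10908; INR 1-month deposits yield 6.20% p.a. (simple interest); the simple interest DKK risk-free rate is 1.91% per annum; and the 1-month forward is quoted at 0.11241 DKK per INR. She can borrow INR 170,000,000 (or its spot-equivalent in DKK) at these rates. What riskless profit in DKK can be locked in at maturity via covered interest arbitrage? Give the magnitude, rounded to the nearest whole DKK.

DKK 635,318

T = 1/12 years.
Keep in INR, deliver into the forward: 170,000,000·1.0051666667·0.11241 = DKK 19,208,433.45.
Swap to DKK now, deposit: 170,000,000·0.10908·1.0015916667 = DKK 18,573,115.23.
The quoted forward overvalues INR, so borrow DKK, buy INR at spot, deposit the INR at 6.20%, and sell the proceeds forward at 0.11241.
The gap between the two covered legs is DKK 635,318.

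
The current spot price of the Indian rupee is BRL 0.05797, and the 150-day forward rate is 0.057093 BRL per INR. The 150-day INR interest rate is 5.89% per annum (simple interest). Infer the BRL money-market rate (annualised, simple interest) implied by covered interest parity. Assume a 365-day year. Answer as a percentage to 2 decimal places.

T = 150/365 years.
F/S = 0.057093/0.05797 = 0.9848715 = (growth of BRL) / (growth of INR).
INR growth factor: 1 + 0.0589×150/365 = 1.0242055.
So the BRL growth factor = 1.0087108.
r = (1.0087108 − 1)/(150/365) = 0.021196 → 2.12%.

2.12%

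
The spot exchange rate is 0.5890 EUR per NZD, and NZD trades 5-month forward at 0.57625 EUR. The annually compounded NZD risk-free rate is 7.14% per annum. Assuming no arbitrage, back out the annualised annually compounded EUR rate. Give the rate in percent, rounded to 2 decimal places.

1.66%

T = 5/12 years.
F/S = 0.57625/0.589 = 0.9783531 = (growth of EUR) / (growth of NZD).
The NZD side grows by (1 + 0.0714)^(5/12) = 1.0291528.
Hence g_EUR = 1.0068748.
r = 1.0068748^(12/5) − 1 = 0.016579 → 1.66%.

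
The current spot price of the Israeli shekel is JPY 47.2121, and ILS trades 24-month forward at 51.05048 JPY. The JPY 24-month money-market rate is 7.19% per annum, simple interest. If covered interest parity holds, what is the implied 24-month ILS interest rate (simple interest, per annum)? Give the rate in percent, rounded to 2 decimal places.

T = 2 years.
F/S = 51.05048/47.2121 = 1.0813008 = (growth of JPY) / (growth of ILS).
The JPY side grows by 1 + 0.0719×2 = 1.143800.
That pins the ILS growth at 1.057800.
r = (1.057800 − 1)/2 = 0.028900 → 2.89%.

2.89%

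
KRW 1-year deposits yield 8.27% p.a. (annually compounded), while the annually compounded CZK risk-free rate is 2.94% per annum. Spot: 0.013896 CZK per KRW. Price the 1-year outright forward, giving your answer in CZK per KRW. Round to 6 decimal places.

T = 1 year.
Growth of 1 CZK over T: (1 + 0.0294)^1 = 1.029400.
KRW growth factor: (1 + 0.0827)^1 = 1.082700.
Forward (CZK per KRW) = 0.013896 × 1.029400 / 1.082700 = 0.01321192.

0.013212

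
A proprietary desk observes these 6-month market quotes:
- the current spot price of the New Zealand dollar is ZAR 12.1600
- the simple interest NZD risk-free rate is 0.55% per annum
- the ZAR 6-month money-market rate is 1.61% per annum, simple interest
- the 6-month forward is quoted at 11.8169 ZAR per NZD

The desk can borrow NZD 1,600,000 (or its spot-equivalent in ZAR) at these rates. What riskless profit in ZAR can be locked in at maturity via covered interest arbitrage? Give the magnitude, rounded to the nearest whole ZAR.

ZAR 653,586

T = 6/12 years.
Route A — deposit NZD, sell forward: 1,600,000 × 1.002750 × 11.8169 = ZAR 18,959,034.36.
Route B — convert at spot, deposit ZAR: 1,600,000 × 12.1600 × 1.008050 = ZAR 19,612,620.80.
The quoted forward undervalues NZD, so borrow NZD, convert to ZAR at spot, deposit the ZAR at 1.61%, and buy NZD forward at 11.8169 to cover the loan.
Profit = 19,612,620.80 − 18,959,034.36 = ZAR 653,586.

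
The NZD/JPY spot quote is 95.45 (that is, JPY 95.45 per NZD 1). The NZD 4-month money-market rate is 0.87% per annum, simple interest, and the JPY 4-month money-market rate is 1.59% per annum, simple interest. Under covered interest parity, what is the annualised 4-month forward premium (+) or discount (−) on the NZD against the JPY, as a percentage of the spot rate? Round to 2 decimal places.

+0.72%

T = 4/12 years.
No-arbitrage forward: 95.45 × 1.005300 / 1.002900 = 95.67842 JPY/NZD.
(F − S)/S ÷ T = (95.67842 − 95.45)/95.45/(4/12) = 0.007179 → 0.72%.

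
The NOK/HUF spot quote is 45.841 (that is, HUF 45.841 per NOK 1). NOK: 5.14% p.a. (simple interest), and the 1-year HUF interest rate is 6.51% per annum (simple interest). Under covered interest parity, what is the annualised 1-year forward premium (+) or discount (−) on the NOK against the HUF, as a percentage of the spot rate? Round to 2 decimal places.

+1.30%

T = 1 year.
No-arbitrage forward: 45.841 × 1.065100 / 1.051400 = 46.438319 HUF/NOK.
Annualised premium = (F − S)/S × (1/T) = (46.438319 − 45.841)/45.841 ÷ 1 = 1.30%.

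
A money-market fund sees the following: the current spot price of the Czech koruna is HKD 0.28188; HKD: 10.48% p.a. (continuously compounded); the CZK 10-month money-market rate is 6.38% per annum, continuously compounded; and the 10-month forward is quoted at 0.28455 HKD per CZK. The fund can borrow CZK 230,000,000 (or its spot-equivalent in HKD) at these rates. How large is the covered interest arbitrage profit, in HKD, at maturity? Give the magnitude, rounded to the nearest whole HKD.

HKD 1,728,797

T = 10/12 years.
Invest the CZK and cover forward: 230,000,000 × 1.054605398 × 0.28455 = HKD 69,020,232.18.
Convert at spot and invest in HKD: 230,000,000 × 0.28188 × 1.0912603726 = HKD 70,749,028.98.
The quoted forward undervalues CZK, so borrow CZK, convert to HKD at spot, deposit the HKD at 10.48%, and buy CZK forward at 0.28455 to cover the loan.
Arbitrage profit = |69,020,232.18 − 70,749,028.98| = HKD 1,728,797.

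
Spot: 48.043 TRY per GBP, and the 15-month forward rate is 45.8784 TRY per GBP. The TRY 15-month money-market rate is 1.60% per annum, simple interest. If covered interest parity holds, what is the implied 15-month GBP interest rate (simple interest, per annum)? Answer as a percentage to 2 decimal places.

5.45%

T = 15/12 years.
By CIP, F/S equals the TRY-to-GBP growth ratio: 45.8784/48.043 = 0.9549445.
TRY growth factor: 1 + 0.0160×15/12 = 1.020000.
So the GBP growth factor = 1.0681249.
r = (1.0681249 − 1)/(15/12) = 0.054500 → 5.45%.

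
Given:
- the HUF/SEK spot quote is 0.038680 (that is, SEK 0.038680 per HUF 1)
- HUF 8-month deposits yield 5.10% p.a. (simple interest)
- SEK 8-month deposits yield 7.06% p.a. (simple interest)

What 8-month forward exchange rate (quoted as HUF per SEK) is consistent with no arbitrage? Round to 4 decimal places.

25.5305

T = 8/12 years.
SEK growth factor: 1 + 0.0706×8/12 = 1.04706667.
HUF growth factor: 1 + 0.0510×8/12 = 1.034000.
CIP: F = S · (grow SEK)/(grow HUF) = 0.03868 × 1.04706667/1.034000 = 0.039168800 SEK per HUF.
Quoted the other way: 1/0.039168800 = 25.5305 HUF per SEK.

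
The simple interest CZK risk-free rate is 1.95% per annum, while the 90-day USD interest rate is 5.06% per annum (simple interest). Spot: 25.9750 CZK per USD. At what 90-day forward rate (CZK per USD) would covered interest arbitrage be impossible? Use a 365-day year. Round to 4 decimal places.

T = 90/365 years.
CZK accumulates by 1 + 0.0195×90/365 = 1.00480822.
USD growth factor: 1 + 0.0506×90/365 = 1.01247671.
CIP: F = S · (grow CZK)/(grow USD) = 25.975 × 1.00480822/1.01247671 = 25.778266 CZK per USD.

25.7783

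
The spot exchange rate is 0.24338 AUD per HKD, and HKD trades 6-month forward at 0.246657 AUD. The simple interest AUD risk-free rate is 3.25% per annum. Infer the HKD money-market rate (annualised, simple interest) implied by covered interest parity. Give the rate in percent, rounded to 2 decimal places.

0.55%

T = 6/12 years.
By CIP, F/S equals the AUD-to-HKD growth ratio: 0.246657/0.24338 = 1.0134645.
The AUD side grows by 1 + 0.0325×6/12 = 1.016250.
Hence g_HKD = 1.0027485.
(1.0027485 − 1)/T = 0.005497, i.e. 0.55%.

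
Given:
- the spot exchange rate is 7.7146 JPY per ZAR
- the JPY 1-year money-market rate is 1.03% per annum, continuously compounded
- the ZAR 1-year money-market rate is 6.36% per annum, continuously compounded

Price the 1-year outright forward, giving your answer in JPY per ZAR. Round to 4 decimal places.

T = 1 year.
Growth of 1 JPY over T: e^(0.0103×1) = 1.0103532.
ZAR accumulates by e^(0.0636×1) = 1.065666.
CIP: F = S · (grow JPY)/(grow ZAR) = 7.7146 × 1.0103532/1.065666 = 7.314178 JPY per ZAR.

7.3142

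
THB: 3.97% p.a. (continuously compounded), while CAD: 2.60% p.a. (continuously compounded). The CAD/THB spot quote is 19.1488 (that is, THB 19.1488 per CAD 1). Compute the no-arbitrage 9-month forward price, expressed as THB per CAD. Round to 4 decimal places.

19.3466

T = 9/12 years.
Growth of 1 THB over T: e^(0.0397×9/12) = 1.03022271.
Growth of 1 CAD over T: e^(0.0260×9/12) = 1.01969137.
So F = 19.1488 × 1.03022271 / 1.01969137 = 19.346568 (THB/CAD).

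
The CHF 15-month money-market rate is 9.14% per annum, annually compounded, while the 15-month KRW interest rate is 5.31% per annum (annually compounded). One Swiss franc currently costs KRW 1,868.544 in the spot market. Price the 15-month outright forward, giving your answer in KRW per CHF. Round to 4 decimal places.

1786.9418

T = 15/12 years.
KRW accumulates by (1 + 0.0531)^(15/12) = 1.0668098476.
Growth of 1 CHF over T: (1 + 0.0914)^(15/12) = 1.1155266159.
CIP: F = S · (grow KRW)/(grow CHF) = 1868.544 × 1.0668098476/1.1155266159 = 1786.941801 KRW per CHF.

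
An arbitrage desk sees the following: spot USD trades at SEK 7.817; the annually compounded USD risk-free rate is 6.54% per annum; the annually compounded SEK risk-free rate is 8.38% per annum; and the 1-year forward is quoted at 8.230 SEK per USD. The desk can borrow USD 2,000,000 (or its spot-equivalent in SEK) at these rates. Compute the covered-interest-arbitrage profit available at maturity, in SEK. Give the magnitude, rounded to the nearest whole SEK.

T = 1 year.
Keep in USD, deliver into the forward: 2,000,000·1.065400·8.230 = SEK 17,536,484.00.
Swap to SEK now, deposit: 2,000,000·7.817·1.083800 = SEK 16,944,129.20.
The quoted forward overvalues USD, so borrow SEK, buy USD at spot, deposit the USD at 6.54%, and sell the proceeds forward at 8.230.
Arbitrage profit = |17,536,484.00 − 16,944,129.20| = SEK 592,355.

SEK 592,355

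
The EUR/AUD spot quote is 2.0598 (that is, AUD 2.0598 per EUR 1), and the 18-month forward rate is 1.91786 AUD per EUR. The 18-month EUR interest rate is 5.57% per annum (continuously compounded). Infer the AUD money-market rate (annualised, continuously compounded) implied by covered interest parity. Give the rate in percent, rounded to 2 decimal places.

T = 18/12 years.
By CIP, F/S equals the AUD-to-EUR growth ratio: 1.91786/2.0598 = 0.9310904.
EUR growth factor: e^(0.0557×18/12) = 1.0871396.
So the AUD growth factor = 1.0122252.
Take logs: ln 1.0122252 / (18/12) = 0.008101, so 0.81%.

0.81%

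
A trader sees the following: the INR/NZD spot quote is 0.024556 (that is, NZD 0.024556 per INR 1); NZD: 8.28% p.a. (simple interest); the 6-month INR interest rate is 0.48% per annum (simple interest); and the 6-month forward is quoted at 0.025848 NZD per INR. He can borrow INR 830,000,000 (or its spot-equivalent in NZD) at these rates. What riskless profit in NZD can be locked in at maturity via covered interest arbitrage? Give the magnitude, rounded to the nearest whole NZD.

T = 6/12 years.
Keep in INR, deliver into the forward: 830,000,000·1.002400·0.025848 = NZD 21,505,329.22.
Swap to NZD now, deposit: 830,000,000·0.024556·1.041400 = NZD 21,225,273.27.
The quoted forward overvalues INR, so borrow NZD, buy INR at spot, deposit the INR at 0.48%, and sell the proceeds forward at 0.025848.
The gap between the two covered legs is NZD 280,056.

NZD 280,056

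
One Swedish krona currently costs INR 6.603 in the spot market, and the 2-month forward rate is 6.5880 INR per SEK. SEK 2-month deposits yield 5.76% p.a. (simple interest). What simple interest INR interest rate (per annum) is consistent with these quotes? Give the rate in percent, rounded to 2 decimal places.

T = 2/12 years.
F/S = 6.588/6.603 = 0.9977283 = (growth of INR) / (growth of SEK).
SEK growth factor: 1 + 0.0576×2/12 = 1.009600.
Hence g_INR = 1.0073065.
(1.0073065 − 1)/T = 0.043839, i.e. 4.38%.

4.38%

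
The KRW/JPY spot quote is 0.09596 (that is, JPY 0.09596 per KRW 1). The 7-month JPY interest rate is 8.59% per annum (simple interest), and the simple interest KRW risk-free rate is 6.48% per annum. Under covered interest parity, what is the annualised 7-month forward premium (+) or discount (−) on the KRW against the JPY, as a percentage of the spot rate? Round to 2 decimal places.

T = 7/12 years.
F = S · g_JPY/g_KRW = 0.09596 × 1.0501083/1.037800 = 0.09709808.
(F − S)/S ÷ T = (0.09709808 − 0.09596)/0.09596/(7/12) = 0.020331 → 2.03%.

+2.03%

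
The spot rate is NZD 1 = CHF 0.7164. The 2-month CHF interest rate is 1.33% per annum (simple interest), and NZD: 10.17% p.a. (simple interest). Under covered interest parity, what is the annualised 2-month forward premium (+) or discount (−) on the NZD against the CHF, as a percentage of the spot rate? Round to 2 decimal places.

-8.69%

T = 2/12 years.
CIP forward (CHF per NZD) = 0.7164 × 1.0022167/1.016950 = 0.7060210.
(F − S)/S ÷ T = (0.7060210 − 0.7164)/0.7164/(2/12) = -0.086926 → -8.69%.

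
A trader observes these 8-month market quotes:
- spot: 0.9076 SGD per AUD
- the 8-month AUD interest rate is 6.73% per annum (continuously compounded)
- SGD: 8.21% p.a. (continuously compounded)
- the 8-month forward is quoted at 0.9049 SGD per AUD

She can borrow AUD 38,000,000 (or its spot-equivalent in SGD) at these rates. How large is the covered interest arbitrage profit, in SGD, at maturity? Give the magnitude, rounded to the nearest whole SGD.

SGD 464,975

T = 8/12 years.
Route A — deposit AUD, sell forward: 38,000,000 × 1.0458883988 × 0.9049 = SGD 35,964,127.66.
Route B — convert at spot, deposit SGD: 38,000,000 × 0.9076 × 1.0562589081 = SGD 36,429,102.23.
The quoted forward undervalues AUD, so borrow AUD, convert to SGD at spot, deposit the SGD at 8.21%, and buy AUD forward at 0.9049 to cover the loan.
The gap between the two covered legs is SGD 464,975.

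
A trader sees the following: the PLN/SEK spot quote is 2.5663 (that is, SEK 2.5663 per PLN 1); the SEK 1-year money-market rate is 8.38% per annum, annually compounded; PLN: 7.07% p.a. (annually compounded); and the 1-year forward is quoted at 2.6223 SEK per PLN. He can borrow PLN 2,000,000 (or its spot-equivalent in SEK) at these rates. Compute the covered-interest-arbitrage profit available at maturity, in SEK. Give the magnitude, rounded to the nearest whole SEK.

T = 1 year.
Route A — deposit PLN, sell forward: 2,000,000 × 1.070700 × 2.6223 = SEK 5,615,393.22.
Route B — convert at spot, deposit SEK: 2,000,000 × 2.5663 × 1.083800 = SEK 5,562,711.88.
The quoted forward overvalues PLN, so borrow SEK, buy PLN at spot, deposit the PLN at 7.07%, and sell the proceeds forward at 2.6223.
Arbitrage profit = |5,615,393.22 − 5,562,711.88| = SEK 52,681.

SEK 52,681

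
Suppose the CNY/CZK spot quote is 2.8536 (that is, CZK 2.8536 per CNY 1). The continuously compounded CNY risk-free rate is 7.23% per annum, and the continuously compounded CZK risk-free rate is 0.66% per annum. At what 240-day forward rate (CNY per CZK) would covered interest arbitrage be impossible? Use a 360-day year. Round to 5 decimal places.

T = 240/360 years.
CZK growth factor: e^(0.0066×240/360) = 1.0044097.
CNY accumulates by e^(0.0723×240/360) = 1.0493805.
So F = 2.8536 × 1.0044097 / 1.0493805 = 2.731310 (CZK/CNY).
Quoted the other way: 1/2.731310 = 0.36612 CNY per CZK.

0.36612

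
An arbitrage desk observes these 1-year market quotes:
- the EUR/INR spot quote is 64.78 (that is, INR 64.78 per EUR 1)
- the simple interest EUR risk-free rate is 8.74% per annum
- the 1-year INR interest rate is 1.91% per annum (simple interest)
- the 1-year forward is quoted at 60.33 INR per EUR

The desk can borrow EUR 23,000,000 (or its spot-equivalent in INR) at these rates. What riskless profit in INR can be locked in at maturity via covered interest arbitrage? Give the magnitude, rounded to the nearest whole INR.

INR 9,532,488

T = 1 year.
Invest the EUR and cover forward: 23,000,000 × 1.087400 × 60.33 = INR 1,508,865,366.00.
Convert at spot and invest in INR: 23,000,000 × 64.78 × 1.019100 = INR 1,518,397,854.00.
The quoted forward undervalues EUR, so borrow EUR, convert to INR at spot, deposit the INR at 1.91%, and buy EUR forward at 60.33 to cover the loan.
The gap between the two covered legs is INR 9,532,488.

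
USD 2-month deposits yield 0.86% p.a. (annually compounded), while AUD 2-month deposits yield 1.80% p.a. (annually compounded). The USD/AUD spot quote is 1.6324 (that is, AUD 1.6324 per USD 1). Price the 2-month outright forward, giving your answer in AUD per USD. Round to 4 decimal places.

1.6349

T = 2/12 years.
AUD growth factor: (1 + 0.0180)^(2/12) = 1.0029777.
USD accumulates by (1 + 0.0086)^(2/12) = 1.0014282.
CIP: F = S · (grow AUD)/(grow USD) = 1.6324 × 1.0029777/1.0014282 = 1.634926 AUD per USD.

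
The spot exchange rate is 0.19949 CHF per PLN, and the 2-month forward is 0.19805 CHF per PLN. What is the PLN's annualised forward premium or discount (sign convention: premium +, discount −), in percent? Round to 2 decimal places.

T = 2/12 years.
PLN trades forward at -0.72184% vs spot over the period.
Per annum: -0.0072184 / (2/12) = -0.043310 = -4.33%.

-4.33%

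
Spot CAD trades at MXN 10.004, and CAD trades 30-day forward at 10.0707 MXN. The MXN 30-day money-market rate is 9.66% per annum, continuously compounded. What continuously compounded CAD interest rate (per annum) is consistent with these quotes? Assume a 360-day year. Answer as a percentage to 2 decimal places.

T = 30/360 years.
F/S = 10.0707/10.004 = 1.0066673 = (growth of MXN) / (growth of CAD).
The MXN side grows by e^(0.0966×30/360) = 1.0080825.
So the CAD growth factor = 1.0014058.
r = ln(1.0014058)/(30/360) = 0.016858 → 1.69%.

1.69%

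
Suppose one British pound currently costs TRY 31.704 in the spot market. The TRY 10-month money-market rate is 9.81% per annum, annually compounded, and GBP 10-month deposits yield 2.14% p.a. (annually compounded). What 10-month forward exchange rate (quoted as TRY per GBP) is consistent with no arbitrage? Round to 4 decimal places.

T = 10/12 years.
TRY accumulates by (1 + 0.0981)^(10/12) = 1.08110591.
GBP accumulates by (1 + 0.0214)^(10/12) = 1.01780179.
Forward (TRY per GBP) = 31.704 × 1.08110591 / 1.01780179 = 33.675891.

33.6759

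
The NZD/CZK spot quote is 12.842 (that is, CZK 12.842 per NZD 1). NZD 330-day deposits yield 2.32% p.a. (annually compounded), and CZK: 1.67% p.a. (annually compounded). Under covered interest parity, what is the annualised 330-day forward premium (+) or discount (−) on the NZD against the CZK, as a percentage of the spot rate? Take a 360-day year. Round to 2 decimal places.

T = 330/360 years.
No-arbitrage forward: 12.842 × 1.0152977 / 1.0212463 = 12.767197 CZK/NZD.
Annualised premium = (F − S)/S × (1/T) = (12.767197 − 12.842)/12.842 ÷ (330/360) = -0.64%.

-0.64%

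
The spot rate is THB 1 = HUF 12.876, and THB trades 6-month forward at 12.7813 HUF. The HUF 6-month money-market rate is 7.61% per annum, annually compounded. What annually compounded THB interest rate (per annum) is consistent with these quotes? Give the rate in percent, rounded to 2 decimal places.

T = 6/12 years.
F/S = 12.7813/12.876 = 0.9926452 = (growth of HUF) / (growth of THB).
The HUF side grows by (1 + 0.0761)^(6/12) = 1.0373524.
That pins the THB growth at 1.0450384.
Annualise: 1.0450384^(12/6) − 1 = 0.092105 = 9.21%.

9.21%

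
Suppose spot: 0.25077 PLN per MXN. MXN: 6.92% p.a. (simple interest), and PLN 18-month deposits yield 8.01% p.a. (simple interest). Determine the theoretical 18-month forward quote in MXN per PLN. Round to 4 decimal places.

T = 18/12 years.
PLN growth factor: 1 + 0.0801×18/12 = 1.120150.
MXN accumulates by 1 + 0.0692×18/12 = 1.103800.
So F = 0.25077 × 1.120150 / 1.103800 = 0.2544845 (PLN/MXN).
Quoted the other way: 1/0.2544845 = 3.9295 MXN per PLN.

3.9295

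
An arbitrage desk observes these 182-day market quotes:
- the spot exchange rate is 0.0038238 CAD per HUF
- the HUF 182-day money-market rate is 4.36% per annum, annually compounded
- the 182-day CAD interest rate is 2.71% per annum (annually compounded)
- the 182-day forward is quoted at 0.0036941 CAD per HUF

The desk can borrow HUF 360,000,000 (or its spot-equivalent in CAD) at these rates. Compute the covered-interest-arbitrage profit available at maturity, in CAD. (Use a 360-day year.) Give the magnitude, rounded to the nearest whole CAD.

T = 182/360 years.
Invest the HUF and cover forward: 360,000,000 × 1.021809656 × 0.0036941 = CAD 1,358,880.14.
Convert at spot and invest in CAD: 360,000,000 × 0.0038238 × 1.013609984 = CAD 1,395,303.07.
The quoted forward undervalues HUF, so borrow HUF, convert to CAD at spot, deposit the CAD at 2.71%, and buy HUF forward at 0.0036941 to cover the loan.
Profit = 1,395,303.07 − 1,358,880.14 = CAD 36,423.

CAD 36,423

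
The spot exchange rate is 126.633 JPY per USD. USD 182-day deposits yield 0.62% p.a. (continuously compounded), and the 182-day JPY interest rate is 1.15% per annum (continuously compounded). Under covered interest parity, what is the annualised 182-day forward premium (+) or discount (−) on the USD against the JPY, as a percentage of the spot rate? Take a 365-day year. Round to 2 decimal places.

T = 182/365 years.
F = S · g_JPY/g_USD = 126.633 × 1.0057507/1.0030963 = 126.968097.
Annualised premium = (F − S)/S × (1/T) = (126.968097 − 126.633)/126.633 ÷ (182/365) = 0.53%.

+0.53%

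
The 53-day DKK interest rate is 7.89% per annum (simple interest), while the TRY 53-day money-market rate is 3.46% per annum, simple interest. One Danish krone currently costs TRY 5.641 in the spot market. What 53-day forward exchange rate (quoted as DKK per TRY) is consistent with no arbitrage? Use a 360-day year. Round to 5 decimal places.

0.17842

T = 53/360 years.
TRY growth factor: 1 + 0.0346×53/360 = 1.0050939.
Growth of 1 DKK over T: 1 + 0.0789×53/360 = 1.0116158.
So F = 5.641 × 1.0050939 / 1.0116158 = 5.604632 (TRY/DKK).
Invert for DKK per TRY: 1 / 5.604632 = 0.17842.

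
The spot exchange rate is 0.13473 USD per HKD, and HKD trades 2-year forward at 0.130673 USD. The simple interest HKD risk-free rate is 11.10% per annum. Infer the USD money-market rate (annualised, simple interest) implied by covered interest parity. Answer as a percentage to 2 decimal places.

9.26%

T = 2 years.
F/S = 0.130673/0.13473 = 0.9698879 = (growth of USD) / (growth of HKD).
HKD growth factor: 1 + 0.1110×2 = 1.222000.
Hence g_USD = 1.185203.
r = (1.185203 − 1)/2 = 0.092602 → 9.26%.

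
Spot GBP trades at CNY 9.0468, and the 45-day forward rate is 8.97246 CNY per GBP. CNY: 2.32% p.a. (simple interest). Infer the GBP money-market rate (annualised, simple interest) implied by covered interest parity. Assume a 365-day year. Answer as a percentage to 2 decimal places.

9.06%

T = 45/365 years.
CIP gives F = S · g_CNY/g_GBP, so g_CNY/g_GBP = 8.97246/9.0468 = 0.9917827.
The CNY side grows by 1 + 0.0232×45/365 = 1.0028603.
Hence g_GBP = 1.0111694.
r = (1.0111694 − 1)/(45/365) = 0.090596 → 9.06%.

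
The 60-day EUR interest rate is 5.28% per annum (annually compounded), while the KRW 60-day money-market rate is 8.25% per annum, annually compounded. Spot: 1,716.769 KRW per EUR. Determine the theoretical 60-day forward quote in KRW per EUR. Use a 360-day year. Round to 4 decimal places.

1724.7475

T = 60/360 years.
KRW accumulates by (1 + 0.0825)^(60/360) = 1.0132998636.
EUR accumulates by (1 + 0.0528)^(60/360) = 1.0086124223.
CIP: F = S · (grow KRW)/(grow EUR) = 1716.769 × 1.0132998636/1.0086124223 = 1724.747539 KRW per EUR.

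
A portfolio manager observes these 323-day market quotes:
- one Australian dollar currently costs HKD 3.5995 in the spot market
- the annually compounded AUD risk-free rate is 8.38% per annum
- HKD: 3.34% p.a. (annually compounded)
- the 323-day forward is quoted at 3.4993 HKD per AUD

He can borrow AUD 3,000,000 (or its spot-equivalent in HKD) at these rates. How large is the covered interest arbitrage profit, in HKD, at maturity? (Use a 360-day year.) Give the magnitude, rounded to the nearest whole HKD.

HKD 162,357

T = 323/360 years.
Keep in AUD, deliver into the forward: 3,000,000·1.074872993·3.4993 = HKD 11,283,909.19.
Swap to HKD now, deposit: 3,000,000·3.5995·1.0299164075 = HKD 11,121,552.33.
The quoted forward overvalues AUD, so borrow HKD, buy AUD at spot, deposit the AUD at 8.38%, and sell the proceeds forward at 3.4993.
The gap between the two covered legs is HKD 162,357.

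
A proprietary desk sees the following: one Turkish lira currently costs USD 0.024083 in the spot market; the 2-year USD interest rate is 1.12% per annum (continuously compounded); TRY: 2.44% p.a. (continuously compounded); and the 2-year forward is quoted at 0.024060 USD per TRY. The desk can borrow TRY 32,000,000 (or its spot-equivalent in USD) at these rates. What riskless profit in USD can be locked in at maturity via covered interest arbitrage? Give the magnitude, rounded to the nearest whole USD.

T = 2 years.
Invest the TRY and cover forward: 32,000,000 × 1.05001033 × 0.024060 = USD 808,423.95.
Convert at spot and invest in USD: 32,000,000 × 0.024083 × 1.02265276 = USD 788,113.49.
The quoted forward overvalues TRY, so borrow USD, buy TRY at spot, deposit the TRY at 2.44%, and sell the proceeds forward at 0.024060.
Profit = 808,423.95 − 788,113.49 = USD 20,310.

USD 20,310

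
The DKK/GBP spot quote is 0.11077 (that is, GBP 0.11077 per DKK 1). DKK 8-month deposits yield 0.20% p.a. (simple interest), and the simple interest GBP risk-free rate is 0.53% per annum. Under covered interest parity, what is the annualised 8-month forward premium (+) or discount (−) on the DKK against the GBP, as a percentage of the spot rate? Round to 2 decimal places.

T = 8/12 years.
CIP forward (GBP per DKK) = 0.11077 × 1.0035333/1.0013333 = 0.11101337.
Annualised premium = (F − S)/S × (1/T) = (0.11101337 − 0.11077)/0.11077 ÷ (8/12) = 0.33%.

+0.33%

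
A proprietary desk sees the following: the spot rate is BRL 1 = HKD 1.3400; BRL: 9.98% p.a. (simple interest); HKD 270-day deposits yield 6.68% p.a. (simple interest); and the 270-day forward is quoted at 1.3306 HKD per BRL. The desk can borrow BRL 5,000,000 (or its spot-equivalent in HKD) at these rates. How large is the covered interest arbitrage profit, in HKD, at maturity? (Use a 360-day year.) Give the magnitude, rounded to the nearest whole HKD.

T = 270/360 years.
Route A — deposit BRL, sell forward: 5,000,000 × 1.074850 × 1.3306 = HKD 7,150,977.05.
Route B — convert at spot, deposit HKD: 5,000,000 × 1.3400 × 1.050100 = HKD 7,035,670.00.
The quoted forward overvalues BRL, so borrow HKD, buy BRL at spot, deposit the BRL at 9.98%, and sell the proceeds forward at 1.3306.
The gap between the two covered legs is HKD 115,307.

HKD 115,307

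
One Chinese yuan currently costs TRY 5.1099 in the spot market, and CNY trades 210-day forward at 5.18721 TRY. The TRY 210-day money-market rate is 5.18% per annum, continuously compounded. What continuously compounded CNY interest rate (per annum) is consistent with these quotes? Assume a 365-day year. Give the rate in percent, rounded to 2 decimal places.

T = 210/365 years.
CIP gives F = S · g_TRY/g_CNY, so g_TRY/g_CNY = 5.18721/5.1099 = 1.0151295.
The TRY side grows by e^(0.0518×210/365) = 1.0302513.
So the CNY growth factor = 1.0148964.
r = ln(1.0148964)/(210/365) = 0.025700 → 2.57%.

2.57%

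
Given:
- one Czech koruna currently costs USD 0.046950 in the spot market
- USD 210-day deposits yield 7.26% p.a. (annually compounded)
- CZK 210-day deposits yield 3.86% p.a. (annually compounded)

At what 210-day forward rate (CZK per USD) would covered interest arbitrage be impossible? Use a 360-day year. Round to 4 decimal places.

T = 210/360 years.
USD accumulates by (1 + 0.0726)^(210/360) = 1.0417305.
Growth of 1 CZK over T: (1 + 0.0386)^(210/360) = 1.02233882.
CIP: F = S · (grow USD)/(grow CZK) = 0.04695 × 1.0417305/1.02233882 = 0.047840546 USD per CZK.
Quoted the other way: 1/0.047840546 = 20.9028 CZK per USD.

20.9028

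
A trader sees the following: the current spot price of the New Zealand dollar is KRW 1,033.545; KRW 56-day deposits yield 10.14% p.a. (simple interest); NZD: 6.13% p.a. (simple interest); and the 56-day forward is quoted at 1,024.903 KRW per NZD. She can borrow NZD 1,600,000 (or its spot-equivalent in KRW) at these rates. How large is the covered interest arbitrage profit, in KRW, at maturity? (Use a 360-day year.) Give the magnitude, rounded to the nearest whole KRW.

T = 56/360 years.
Invest the NZD and cover forward: 1,600,000 × 1.009535555556 × 1024.903 = KRW 1,655,481,631.19.
Convert at spot and invest in KRW: 1,600,000 × 1033.545 × 1.015773333333 = KRW 1,679,755,919.68.
The quoted forward undervalues NZD, so borrow NZD, convert to KRW at spot, deposit the KRW at 10.14%, and buy NZD forward at 1,024.903 to cover the loan.
The gap between the two covered legs is KRW 24,274,288.

KRW 24,274,288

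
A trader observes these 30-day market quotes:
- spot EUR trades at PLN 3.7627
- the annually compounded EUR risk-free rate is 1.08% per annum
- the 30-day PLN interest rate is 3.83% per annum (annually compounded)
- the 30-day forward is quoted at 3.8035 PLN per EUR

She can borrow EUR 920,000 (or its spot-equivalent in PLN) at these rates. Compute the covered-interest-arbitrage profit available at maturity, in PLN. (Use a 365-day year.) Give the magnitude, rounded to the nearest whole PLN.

T = 30/365 years.
Route A — deposit EUR, sell forward: 920,000 × 1.000883302 × 3.8035 = PLN 3,502,310.87.
Route B — convert at spot, deposit PLN: 920,000 × 3.7627 × 1.003093935 = PLN 3,472,394.23.
The quoted forward overvalues EUR, so borrow PLN, buy EUR at spot, deposit the EUR at 1.08%, and sell the proceeds forward at 3.8035.
The gap between the two covered legs is PLN 29,917.

PLN 29,917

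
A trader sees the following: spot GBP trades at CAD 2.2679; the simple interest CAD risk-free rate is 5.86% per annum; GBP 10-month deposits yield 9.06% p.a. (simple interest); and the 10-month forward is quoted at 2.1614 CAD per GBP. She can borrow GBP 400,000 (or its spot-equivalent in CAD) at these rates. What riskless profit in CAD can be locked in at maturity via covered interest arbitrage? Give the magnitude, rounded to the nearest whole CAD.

T = 10/12 years.
Keep in GBP, deliver into the forward: 400,000·1.075500·2.1614 = CAD 929,834.28.
Swap to CAD now, deposit: 400,000·2.2679·1.04883333 = CAD 951,459.64.
The quoted forward undervalues GBP, so borrow GBP, convert to CAD at spot, deposit the CAD at 5.86%, and buy GBP forward at 2.1614 to cover the loan.
The gap between the two covered legs is CAD 21,625.

CAD 21,625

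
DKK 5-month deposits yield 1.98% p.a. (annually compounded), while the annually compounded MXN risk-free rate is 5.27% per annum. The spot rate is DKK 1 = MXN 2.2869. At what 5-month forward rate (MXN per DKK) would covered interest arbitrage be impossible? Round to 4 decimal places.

T = 5/12 years.
MXN growth factor: (1 + 0.0527)^(5/12) = 1.0216299.
Growth of 1 DKK over T: (1 + 0.0198)^(5/12) = 1.0082028.
So F = 2.2869 × 1.0216299 / 1.0082028 = 2.317357 (MXN/DKK).

2.3174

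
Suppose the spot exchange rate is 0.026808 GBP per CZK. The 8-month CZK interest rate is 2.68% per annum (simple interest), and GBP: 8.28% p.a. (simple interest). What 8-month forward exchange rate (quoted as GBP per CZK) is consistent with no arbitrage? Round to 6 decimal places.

0.027791

T = 8/12 years.
Growth of 1 GBP over T: 1 + 0.0828×8/12 = 1.055200.
Growth of 1 CZK over T: 1 + 0.0268×8/12 = 1.0178667.
So F = 0.026808 × 1.055200 / 1.0178667 = 0.02779126 (GBP/CZK).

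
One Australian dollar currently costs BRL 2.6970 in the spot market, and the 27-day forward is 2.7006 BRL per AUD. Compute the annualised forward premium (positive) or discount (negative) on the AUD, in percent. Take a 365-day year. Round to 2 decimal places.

T = 27/365 years.
Period premium: (2.7006 − 2.697)/2.697 = 0.0013348.
×(1/T) gives 1.80% p.a.

+1.80%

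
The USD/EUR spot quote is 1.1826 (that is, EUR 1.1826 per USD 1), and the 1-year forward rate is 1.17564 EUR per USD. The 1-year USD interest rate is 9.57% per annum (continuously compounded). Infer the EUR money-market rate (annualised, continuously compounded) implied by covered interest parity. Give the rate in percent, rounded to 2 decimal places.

T = 1 year.
By CIP, F/S equals the EUR-to-USD growth ratio: 1.17564/1.1826 = 0.9941147.
USD growth factor: e^(0.0957×1) = 1.1004289.
Hence g_EUR = 1.0939525.
r = ln(1.0939525)/1 = 0.089797 → 8.98%.

8.98%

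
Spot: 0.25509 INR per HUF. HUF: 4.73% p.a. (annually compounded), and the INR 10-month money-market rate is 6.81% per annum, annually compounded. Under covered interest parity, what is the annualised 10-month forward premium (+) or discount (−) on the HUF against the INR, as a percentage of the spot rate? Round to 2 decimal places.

T = 10/12 years.
F = S · g_INR/g_HUF = 0.25509 × 1.0564362/1.0392641 = 0.25930494.
Annualised premium = (F − S)/S × (1/T) = (0.25930494 − 0.25509)/0.25509 ÷ (10/12) = 1.98%.

+1.98%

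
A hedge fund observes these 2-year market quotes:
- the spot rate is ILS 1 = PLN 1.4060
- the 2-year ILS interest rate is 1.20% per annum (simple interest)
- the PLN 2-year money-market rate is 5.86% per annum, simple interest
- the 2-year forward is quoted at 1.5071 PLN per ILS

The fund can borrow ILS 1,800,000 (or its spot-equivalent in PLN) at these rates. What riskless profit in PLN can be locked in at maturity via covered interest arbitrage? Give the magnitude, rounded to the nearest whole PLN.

T = 2 years.
Keep in ILS, deliver into the forward: 1,800,000·1.024000·1.5071 = PLN 2,777,886.72.
Swap to PLN now, deposit: 1,800,000·1.4060·1.117200 = PLN 2,827,409.76.
The quoted forward undervalues ILS, so borrow ILS, convert to PLN at spot, deposit the PLN at 5.86%, and buy ILS forward at 1.5071 to cover the loan.
Arbitrage profit = |2,777,886.72 − 2,827,409.76| = PLN 49,523.

PLN 49,523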